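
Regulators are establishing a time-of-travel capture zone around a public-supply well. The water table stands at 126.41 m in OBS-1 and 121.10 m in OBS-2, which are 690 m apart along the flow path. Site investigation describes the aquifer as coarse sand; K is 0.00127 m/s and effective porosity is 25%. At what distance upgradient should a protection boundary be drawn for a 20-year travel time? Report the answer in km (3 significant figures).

Hydraulic gradient i = (126.41 − 121.10) / 690 = 5.31 / 690 = 0.007696
K = 0.00127 m/s × 86400 s/d = 109.7 m/d
Darcy flux q = K·i = 109.7 × 0.007696 = 0.8444 m/d
Seepage velocity v = q / n = 0.8444 / 0.25 = 3.378 m/d
T = 20 yr × 365 = 7300 d
L = v × T = 3.378 × 7300 = 24660 m
   = 24.7 km

24.7 km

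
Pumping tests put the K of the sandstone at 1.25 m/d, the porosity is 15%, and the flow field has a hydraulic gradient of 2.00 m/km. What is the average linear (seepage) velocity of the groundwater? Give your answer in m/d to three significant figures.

0.0167 m/d

q = Ki = 1.25 × 0.0020 = 0.002500 m/d
v = Ki/n = 1.25·0.0020/0.15 = 0.01667 m/d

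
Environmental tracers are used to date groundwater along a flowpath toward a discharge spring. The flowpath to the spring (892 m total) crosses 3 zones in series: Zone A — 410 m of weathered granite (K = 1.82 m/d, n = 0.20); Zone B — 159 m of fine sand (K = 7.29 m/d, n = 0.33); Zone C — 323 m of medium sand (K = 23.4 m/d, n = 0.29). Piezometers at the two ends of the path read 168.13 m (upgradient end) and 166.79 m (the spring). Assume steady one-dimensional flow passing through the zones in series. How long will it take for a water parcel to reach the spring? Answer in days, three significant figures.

44400 days

Total head drop ΔH = 168.13 − 166.79 = 1.34 m
Steady 1-D flow in series ⇒ the Darcy flux q is identical in every zone and the zone head losses add (resistances L/K in series).
Σ(L/K) = 410/1.82 + 159/7.29 + 323/23.4 = 225.3 + 21.81 + 13.80 = 260.9 d
q = ΔH / Σ(L/K) = 1.34 / 260.9 = 0.005136 m/d (same in every zone)
Zone A: v = q/n = 0.005136/0.20 = 0.02568 m/d → t_A = 410/0.02568 = 15960 d
Zone B: v = q/n = 0.005136/0.33 = 0.01556 m/d → t_B = 159/0.01556 = 10220 d
Zone C: v = q/n = 0.005136/0.29 = 0.01771 m/d → t_C = 323/0.01771 = 18240 d
Total t = 15960 + 10220 + 18240 = 44420 d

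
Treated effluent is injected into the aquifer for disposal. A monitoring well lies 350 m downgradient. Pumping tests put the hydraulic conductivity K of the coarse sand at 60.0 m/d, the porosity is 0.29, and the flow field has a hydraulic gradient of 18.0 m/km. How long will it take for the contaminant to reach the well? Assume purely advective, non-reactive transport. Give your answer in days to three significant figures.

94.0 days

Specific discharge q = 60.0 × 0.018 = 1.080 m/d
Average linear velocity = 1.080 / 0.29 = 3.724 m/d
t = L / v = 350 / 3.724 = 93.98 d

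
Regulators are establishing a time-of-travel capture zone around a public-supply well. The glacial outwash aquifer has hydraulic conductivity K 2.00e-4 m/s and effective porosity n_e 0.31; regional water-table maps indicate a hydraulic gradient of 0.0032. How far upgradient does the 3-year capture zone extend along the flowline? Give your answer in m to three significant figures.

195 m

K = 2.00e-4 m/s × 86400 s/d = 17.28 m/d
q = Ki = 17.28 × 0.0032 = 0.05530 m/d
v = Ki/n = 17.28·0.0032/0.31 = 0.1784 m/d
T = 3 yr × 365 = 1095 d
L = v × T = 0.1784 × 1095 = 195.3 m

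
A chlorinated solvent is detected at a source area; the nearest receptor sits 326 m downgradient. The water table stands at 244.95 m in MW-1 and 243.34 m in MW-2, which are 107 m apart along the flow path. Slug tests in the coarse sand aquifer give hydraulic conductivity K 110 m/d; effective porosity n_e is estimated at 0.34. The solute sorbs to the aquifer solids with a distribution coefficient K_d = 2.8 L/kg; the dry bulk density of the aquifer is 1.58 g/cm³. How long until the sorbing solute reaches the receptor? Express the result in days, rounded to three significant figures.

938 days

Hydraulic gradient i = (244.95 − 243.34) / 107 = 1.61 / 107 = 0.01505
Specific discharge q = 110 × 0.01505 = 1.655 m/d
v_s = q/n_e = 1.655/0.34 = 4.868 m/d
Retardation R = 1 + ρ_b·K_d/n = 1 + 1.58×2.8/0.34 = 14.01
Contaminant velocity v_c = v/R = 4.868/14.01 = 0.3474 m/d
t = L/v_c = 326/0.3474 = 938.3 d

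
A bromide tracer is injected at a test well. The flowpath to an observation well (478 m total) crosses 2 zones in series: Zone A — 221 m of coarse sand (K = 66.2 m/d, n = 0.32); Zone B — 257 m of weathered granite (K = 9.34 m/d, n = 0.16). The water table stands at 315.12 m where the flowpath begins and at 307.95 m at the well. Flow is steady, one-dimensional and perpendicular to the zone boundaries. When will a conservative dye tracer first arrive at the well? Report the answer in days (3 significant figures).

481 days

Total head drop ΔH = 315.12 − 307.95 = 7.17 m
Continuity: the same q passes through each zone, so ΔH = q·Σ(L_j/K_j) — the zones act as resistances in series.
Σ(L/K) = 221/66.2 + 257/9.34 = 3.338 + 27.52 = 30.85 d
q = ΔH / Σ(L/K) = 7.17 / 30.85 = 0.2324 m/d (same in every zone)
Zone A: v = q/n = 0.2324/0.32 = 0.7262 m/d → t_A = 221/0.7262 = 304.3 d
Zone B: v = q/n = 0.2324/0.16 = 1.452 m/d → t_B = 257/1.452 = 177.0 d
Total t = 304.3 + 177.0 = 481.3 d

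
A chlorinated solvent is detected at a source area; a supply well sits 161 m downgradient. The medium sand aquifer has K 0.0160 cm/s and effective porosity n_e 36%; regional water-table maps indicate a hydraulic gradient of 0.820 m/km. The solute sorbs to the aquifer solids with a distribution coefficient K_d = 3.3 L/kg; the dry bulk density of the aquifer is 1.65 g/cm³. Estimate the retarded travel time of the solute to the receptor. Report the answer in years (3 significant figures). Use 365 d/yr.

226 years

K = 0.0160 cm/s × 864 = 13.82 m/d
Specific discharge q = 13.82 × 8.2e-4 = 0.01134 m/d
v_s = q/n_e = 0.01134/0.36 = 0.03149 m/d
Retardation R = 1 + ρ_b·K_d/n = 1 + 1.65×3.3/0.36 = 16.13
Contaminant velocity v_c = v/R = 0.03149/16.13 = 0.001953 m/d
t = L/v_c = 161/0.001953 = 82450 d
   = 82450/365 = 226 yr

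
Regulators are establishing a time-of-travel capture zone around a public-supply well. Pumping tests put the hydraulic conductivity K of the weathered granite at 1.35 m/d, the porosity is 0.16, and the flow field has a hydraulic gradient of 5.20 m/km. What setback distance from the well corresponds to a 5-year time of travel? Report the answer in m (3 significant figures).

80.1 m

Darcy flux q = K·i = 1.35 × 0.0052 = 0.007020 m/d
Average linear velocity = 0.007020 / 0.16 = 0.04388 m/d
T = 5 yr × 365 = 1825 d
L = v × T = 0.04388 × 1825 = 80.07 m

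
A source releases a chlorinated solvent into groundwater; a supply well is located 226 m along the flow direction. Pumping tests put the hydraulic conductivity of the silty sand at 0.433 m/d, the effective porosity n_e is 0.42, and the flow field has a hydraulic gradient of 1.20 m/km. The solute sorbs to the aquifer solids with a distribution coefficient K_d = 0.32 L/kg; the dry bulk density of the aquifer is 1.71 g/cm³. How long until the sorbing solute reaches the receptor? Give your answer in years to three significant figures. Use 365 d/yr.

1150 years

Specific discharge q = 0.433 × 0.0012 = 5.196e-4 m/d
v = Ki/n = 0.433·0.0012/0.42 = 0.001237 m/d
Retardation R = 1 + ρ_b·K_d/n = 1 + 1.71×0.32/0.42 = 2.303
Contaminant velocity v_c = v/R = 0.001237/2.303 = 5.372e-4 m/d
t = L/v_c = 226/5.372e-4 = 420700 d
   = 420700/365 = 1150 yr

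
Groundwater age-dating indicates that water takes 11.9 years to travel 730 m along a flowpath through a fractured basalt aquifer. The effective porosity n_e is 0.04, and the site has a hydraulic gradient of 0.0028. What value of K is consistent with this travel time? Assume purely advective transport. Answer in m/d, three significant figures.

2.40 m/d

t = 11.9 years = 4344 d
v = L / t = 730 / 4344 = 0.1681 m/d
K = v · n / i = 0.1681 × 0.04 / 0.0028 = 2.40 m/d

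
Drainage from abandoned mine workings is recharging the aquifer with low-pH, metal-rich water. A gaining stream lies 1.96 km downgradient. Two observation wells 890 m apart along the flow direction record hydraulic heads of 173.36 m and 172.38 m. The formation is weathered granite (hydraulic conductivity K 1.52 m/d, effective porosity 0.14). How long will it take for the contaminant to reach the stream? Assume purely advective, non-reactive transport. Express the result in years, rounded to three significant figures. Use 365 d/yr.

449 years

Hydraulic gradient i = (173.36 − 172.38) / 890 = 0.98 / 890 = 0.001101
q = Ki = 1.52 × 0.001101 = 0.001674 m/d
Average linear velocity = 0.001674 / 0.14 = 0.01196 m/d
L = 1.96 km = 1960 m
t = L / v = 1960 / 0.01196 = 163900 d
   = 163900 / 365 = 449 yr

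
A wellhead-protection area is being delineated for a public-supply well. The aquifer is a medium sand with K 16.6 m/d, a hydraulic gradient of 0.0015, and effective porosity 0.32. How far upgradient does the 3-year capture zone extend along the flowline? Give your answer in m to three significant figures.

q = Ki = 16.6 × 0.0015 = 0.02490 m/d
Seepage velocity v = q / n = 0.02490 / 0.32 = 0.07781 m/d
T = 3 yr × 365 = 1095 d
L = v × T = 0.07781 × 1095 = 85.20 m

85.2 m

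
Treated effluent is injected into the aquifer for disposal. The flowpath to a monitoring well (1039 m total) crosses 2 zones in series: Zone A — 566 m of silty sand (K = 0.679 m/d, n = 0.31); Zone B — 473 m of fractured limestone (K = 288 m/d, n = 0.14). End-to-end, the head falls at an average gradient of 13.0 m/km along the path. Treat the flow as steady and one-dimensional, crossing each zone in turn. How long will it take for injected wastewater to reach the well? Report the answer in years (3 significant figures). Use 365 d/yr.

40.9 years

Steady 1-D flow in series ⇒ the Darcy flux q is identical in every zone and the zone head losses add (resistances L/K in series).
Σ(L/K) = 566/0.679 + 473/288 = 833.6 + 1.642 = 835.2 d
K_eq = L_total / Σ(L/K) = 1039 / 835.2 = 1.244 m/d
q = K_eq · i = 1.244 × 0.013 = 0.01617 m/d (same in every zone)
Zone A: v = q/n = 0.01617/0.31 = 0.05217 m/d → t_A = 566/0.05217 = 10850 d
Zone B: v = q/n = 0.01617/0.14 = 0.1155 m/d → t_B = 473/0.1155 = 4095 d
Total t = 10850 + 4095 = 14940 d
   = 14940 / 365 = 40.9 yr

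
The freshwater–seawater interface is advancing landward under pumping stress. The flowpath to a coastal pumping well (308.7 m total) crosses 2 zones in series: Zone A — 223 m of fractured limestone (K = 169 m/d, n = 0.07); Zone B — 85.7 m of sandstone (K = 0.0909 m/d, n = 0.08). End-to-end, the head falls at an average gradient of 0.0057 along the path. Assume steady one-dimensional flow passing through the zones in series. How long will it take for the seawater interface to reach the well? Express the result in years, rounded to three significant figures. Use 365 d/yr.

33.0 years

For zones in series the flux q is common to all zones; the equivalent conductivity is the harmonic (thickness-weighted) mean, K_eq = L_total / Σ(L_j/K_j).
Σ(L/K) = 223/169 + 85.7/0.0909 = 1.320 + 942.8 = 944.1 d
K_eq = L_total / Σ(L/K) = 308.7 / 944.1 = 0.3270 m/d
q = K_eq · i = 0.3270 × 0.0057 = 0.001864 m/d (same in every zone)
Zone A: v = q/n = 0.001864/0.07 = 0.02662 m/d → t_A = 223/0.02662 = 8376 d
Zone B: v = q/n = 0.001864/0.08 = 0.02330 m/d → t_B = 85.7/0.02330 = 3679 d
Total t = 8376 + 3679 = 12050 d
   = 12050 / 365 = 33.0 yr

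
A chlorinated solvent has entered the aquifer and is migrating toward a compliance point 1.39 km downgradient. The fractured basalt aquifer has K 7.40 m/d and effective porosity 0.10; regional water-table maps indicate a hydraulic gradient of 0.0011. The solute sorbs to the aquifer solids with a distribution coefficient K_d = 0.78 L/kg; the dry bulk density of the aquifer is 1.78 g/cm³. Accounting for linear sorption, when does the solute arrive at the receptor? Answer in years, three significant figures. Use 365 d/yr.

696 years

q = Ki = 7.40 × 0.0011 = 0.008140 m/d
Seepage velocity v = q / n = 0.008140 / 0.10 = 0.08140 m/d
Retardation R = 1 + ρ_b·K_d/n = 1 + 1.78×0.78/0.10 = 14.88
Contaminant velocity v_c = v/R = 0.08140/14.88 = 0.005469 m/d
L = 1.39 km = 1390 m
t = L/v_c = 1390/0.005469 = 254200 d
   = 254200/365 = 696 yr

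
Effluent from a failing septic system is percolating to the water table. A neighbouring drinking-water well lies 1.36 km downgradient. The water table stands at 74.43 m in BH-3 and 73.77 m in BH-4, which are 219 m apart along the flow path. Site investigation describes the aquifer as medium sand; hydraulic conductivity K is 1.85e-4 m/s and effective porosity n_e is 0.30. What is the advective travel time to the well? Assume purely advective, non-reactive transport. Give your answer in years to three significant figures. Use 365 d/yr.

23.2 years

Hydraulic gradient i = (74.43 − 73.77) / 219 = 0.66 / 219 = 0.003014
K = 1.85e-4 m/s × 86400 s/d = 15.98 m/d
q = Ki = 15.98 × 0.003014 = 0.04817 m/d
v_s = q/n_e = 0.04817/0.30 = 0.1606 m/d
L = 1.36 km = 1360 m
t = L / v = 1360 / 0.1606 = 8470 d
   = 8470 / 365 = 23.2 yr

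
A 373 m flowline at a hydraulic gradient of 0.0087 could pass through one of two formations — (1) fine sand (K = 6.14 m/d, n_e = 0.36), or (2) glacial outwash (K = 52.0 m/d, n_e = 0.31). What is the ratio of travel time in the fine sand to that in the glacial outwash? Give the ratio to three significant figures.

9.84

Unit 1 (fine sand): v = 6.14×0.0087/0.36 = 0.1484 m/d, t = 373/0.1484 = 2514 d
Unit 2 (glacial outwash): v = 52.0×0.0087/0.31 = 1.459 m/d, t = 373/1.459 = 255.6 d
t(fine sand) / t(glacial outwash) = 2514/255.6 = 9.84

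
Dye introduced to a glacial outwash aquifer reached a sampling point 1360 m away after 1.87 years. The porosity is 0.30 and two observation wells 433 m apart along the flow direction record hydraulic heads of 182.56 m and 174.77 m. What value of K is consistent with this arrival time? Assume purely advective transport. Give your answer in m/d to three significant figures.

33.2 m/d

Hydraulic gradient i = (182.56 − 174.77) / 433 = 7.79 / 433 = 0.01799
t = 1.87 years = 682.6 d
v = L / t = 1360 / 682.6 = 1.993 m/d
K = v · n / i = 1.993 × 0.30 / 0.01799 = 33.2 m/d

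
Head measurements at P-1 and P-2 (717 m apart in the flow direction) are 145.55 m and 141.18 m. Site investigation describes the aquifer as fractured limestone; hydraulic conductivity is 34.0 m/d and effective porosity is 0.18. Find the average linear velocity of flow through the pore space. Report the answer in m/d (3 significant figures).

Hydraulic gradient i = (145.55 − 141.18) / 717 = 4.37 / 717 = 0.006095
q = Ki = 34.0 × 0.006095 = 0.2072 m/d
Average linear velocity = 0.2072 / 0.18 = 1.151 m/d

1.15 m/d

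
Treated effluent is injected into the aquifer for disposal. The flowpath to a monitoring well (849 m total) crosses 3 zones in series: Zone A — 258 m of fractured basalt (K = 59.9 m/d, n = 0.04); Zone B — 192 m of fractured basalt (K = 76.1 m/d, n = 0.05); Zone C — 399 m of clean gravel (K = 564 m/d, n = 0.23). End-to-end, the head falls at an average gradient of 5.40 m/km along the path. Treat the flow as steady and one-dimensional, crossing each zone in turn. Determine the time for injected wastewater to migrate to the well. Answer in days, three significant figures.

184 days

For zones in series the flux q is common to all zones; the equivalent conductivity is the harmonic (thickness-weighted) mean, K_eq = L_total / Σ(L_j/K_j).
Σ(L/K) = 258/59.9 + 192/76.1 + 399/564 = 4.307 + 2.523 + 0.7074 = 7.538 d
K_eq = L_total / Σ(L/K) = 849 / 7.538 = 112.6 m/d
q = K_eq · i = 112.6 × 0.0054 = 0.6082 m/d (same in every zone)
Zone A: v = q/n = 0.6082/0.04 = 15.21 m/d → t_A = 258/15.21 = 16.97 d
Zone B: v = q/n = 0.6082/0.05 = 12.16 m/d → t_B = 192/12.16 = 15.78 d
Zone C: v = q/n = 0.6082/0.23 = 2.644 m/d → t_C = 399/2.644 = 150.9 d
Total t = 16.97 + 15.78 + 150.9 = 183.6 d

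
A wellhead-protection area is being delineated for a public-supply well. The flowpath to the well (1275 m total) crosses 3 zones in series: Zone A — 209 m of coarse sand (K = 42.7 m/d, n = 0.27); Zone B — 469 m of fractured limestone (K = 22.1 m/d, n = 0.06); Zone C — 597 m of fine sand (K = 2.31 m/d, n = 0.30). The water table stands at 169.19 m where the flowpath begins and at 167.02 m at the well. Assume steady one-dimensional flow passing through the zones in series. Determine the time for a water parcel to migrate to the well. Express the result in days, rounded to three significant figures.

34600 days

Total head drop ΔH = 169.19 − 167.02 = 2.17 m
Continuity: the same q passes through each zone, so ΔH = q·Σ(L_j/K_j) — the zones act as resistances in series.
Σ(L/K) = 209/42.7 + 469/22.1 + 597/2.31 = 4.895 + 21.22 + 258.4 = 284.6 d
q = ΔH / Σ(L/K) = 2.17 / 284.6 = 0.007626 m/d (same in every zone)
Zone A: v = q/n = 0.007626/0.27 = 0.02824 m/d → t_A = 209/0.02824 = 7400 d
Zone B: v = q/n = 0.007626/0.06 = 0.1271 m/d → t_B = 469/0.1271 = 3690 d
Zone C: v = q/n = 0.007626/0.30 = 0.02542 m/d → t_C = 597/0.02542 = 23490 d
Total t = 7400 + 3690 + 23490 = 34580 d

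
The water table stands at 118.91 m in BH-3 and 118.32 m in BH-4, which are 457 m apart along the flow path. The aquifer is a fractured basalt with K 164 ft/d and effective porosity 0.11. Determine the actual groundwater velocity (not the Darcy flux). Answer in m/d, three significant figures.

Hydraulic gradient i = (118.91 − 118.32) / 457 = 0.59 / 457 = 0.001291
K = 164 ft/d × 0.3048 = 49.99 m/d
q = Ki = 49.99 × 0.001291 = 0.06453 m/d
Seepage velocity v = q / n = 0.06453 / 0.11 = 0.5867 m/d

0.587 m/d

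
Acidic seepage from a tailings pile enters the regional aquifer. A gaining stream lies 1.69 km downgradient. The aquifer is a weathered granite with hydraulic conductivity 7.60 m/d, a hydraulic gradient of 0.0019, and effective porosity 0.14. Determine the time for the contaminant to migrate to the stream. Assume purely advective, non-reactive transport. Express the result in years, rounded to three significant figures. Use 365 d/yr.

q = Ki = 7.60 × 0.0019 = 0.01444 m/d
v_s = q/n_e = 0.01444/0.14 = 0.1031 m/d
L = 1.69 km = 1690 m
t = L / v = 1690 / 0.1031 = 16390 d
   = 16390 / 365 = 44.9 yr

44.9 years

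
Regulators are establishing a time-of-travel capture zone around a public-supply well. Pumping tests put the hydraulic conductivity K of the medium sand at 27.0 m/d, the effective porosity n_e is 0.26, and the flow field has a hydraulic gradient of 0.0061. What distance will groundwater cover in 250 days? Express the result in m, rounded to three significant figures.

158 m

Darcy flux q = K·i = 27.0 × 0.0061 = 0.1647 m/d
Seepage velocity v = q / n = 0.1647 / 0.26 = 0.6335 m/d
L = v × T = 0.6335 × 250 = 158.4 m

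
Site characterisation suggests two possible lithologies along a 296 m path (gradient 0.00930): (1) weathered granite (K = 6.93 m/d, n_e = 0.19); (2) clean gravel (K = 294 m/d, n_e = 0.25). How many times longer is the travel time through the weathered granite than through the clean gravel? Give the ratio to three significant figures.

Unit 1 (weathered granite): v = 6.93×0.0093/0.19 = 0.3392 m/d, t = 296/0.3392 = 872.6 d
Unit 2 (clean gravel): v = 294×0.0093/0.25 = 10.94 m/d, t = 296/10.94 = 27.06 d
t(weathered granite) / t(clean gravel) = 872.6/27.06 = 32.2

32.2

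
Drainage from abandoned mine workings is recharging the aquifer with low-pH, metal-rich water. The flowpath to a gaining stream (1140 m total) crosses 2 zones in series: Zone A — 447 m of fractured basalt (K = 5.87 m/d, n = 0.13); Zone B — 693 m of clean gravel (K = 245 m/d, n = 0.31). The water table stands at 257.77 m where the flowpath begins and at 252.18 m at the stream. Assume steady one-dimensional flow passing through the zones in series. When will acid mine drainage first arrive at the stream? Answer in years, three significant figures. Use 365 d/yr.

10.6 years

Total head drop ΔH = 257.77 − 252.18 = 5.59 m
Continuity: the same q passes through each zone, so ΔH = q·Σ(L_j/K_j) — the zones act as resistances in series.
Σ(L/K) = 447/5.87 + 693/245 = 76.15 + 2.829 = 78.98 d
q = ΔH / Σ(L/K) = 5.59 / 78.98 = 0.07078 m/d (same in every zone)
Zone A: v = q/n = 0.07078/0.13 = 0.5445 m/d → t_A = 447/0.5445 = 821.0 d
Zone B: v = q/n = 0.07078/0.31 = 0.2283 m/d → t_B = 693/0.2283 = 3035 d
Total t = 821.0 + 3035 = 3856 d
   = 3856 / 365 = 10.6 yr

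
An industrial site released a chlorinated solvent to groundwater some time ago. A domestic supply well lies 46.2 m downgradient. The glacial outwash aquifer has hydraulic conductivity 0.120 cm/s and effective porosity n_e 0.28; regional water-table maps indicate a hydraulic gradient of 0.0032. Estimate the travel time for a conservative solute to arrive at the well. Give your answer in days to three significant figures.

39.0 days

K = 0.120 cm/s × 864 = 103.7 m/d
Darcy flux q = K·i = 103.7 × 0.0032 = 0.3318 m/d
v_s = q/n_e = 0.3318/0.28 = 1.185 m/d
t = L / v = 46.2 / 1.185 = 38.99 d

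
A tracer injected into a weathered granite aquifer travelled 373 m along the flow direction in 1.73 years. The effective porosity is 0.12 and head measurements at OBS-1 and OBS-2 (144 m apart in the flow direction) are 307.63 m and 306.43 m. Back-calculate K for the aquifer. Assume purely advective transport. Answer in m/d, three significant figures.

Hydraulic gradient i = (307.63 − 306.43) / 144 = 1.20 / 144 = 0.008333
t = 1.73 years = 631.5 d
v = L / t = 373 / 631.5 = 0.5907 m/d
K = v · n / i = 0.5907 × 0.12 / 0.008333 = 8.51 m/d

8.51 m/d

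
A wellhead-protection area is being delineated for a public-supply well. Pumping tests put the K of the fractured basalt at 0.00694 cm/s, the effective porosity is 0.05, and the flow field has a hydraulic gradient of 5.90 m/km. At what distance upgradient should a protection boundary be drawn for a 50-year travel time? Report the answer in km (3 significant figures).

K = 0.00694 cm/s × 864 = 5.996 m/d
Specific discharge q = 5.996 × 0.0059 = 0.03538 m/d
v = Ki/n = 5.996·0.0059/0.05 = 0.7075 m/d
T = 50 yr × 365 = 18250 d
L = v × T = 0.7075 × 18250 = 12910 m
   = 12.9 km

12.9 km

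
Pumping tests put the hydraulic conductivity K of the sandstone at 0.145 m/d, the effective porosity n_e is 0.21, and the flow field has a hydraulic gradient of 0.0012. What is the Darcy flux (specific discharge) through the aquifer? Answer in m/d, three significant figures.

q = Ki = 0.145 × 0.0012 = 1.740e-4 m/d

1.74e-4 m/d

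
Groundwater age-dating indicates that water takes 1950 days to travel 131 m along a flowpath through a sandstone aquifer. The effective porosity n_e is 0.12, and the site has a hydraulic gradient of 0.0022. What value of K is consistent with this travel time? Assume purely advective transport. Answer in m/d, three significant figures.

3.66 m/d

v = L / t = 131 / 1950 = 0.06718 m/d
K = v · n / i = 0.06718 × 0.12 / 0.0022 = 3.66 m/d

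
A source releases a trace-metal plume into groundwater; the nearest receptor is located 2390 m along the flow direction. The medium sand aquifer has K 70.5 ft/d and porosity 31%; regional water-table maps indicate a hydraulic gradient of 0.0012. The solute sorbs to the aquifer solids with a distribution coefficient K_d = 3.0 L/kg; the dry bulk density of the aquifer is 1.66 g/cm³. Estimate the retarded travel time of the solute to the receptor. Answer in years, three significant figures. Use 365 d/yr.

1340 years

K = 70.5 ft/d × 0.3048 = 21.49 m/d
Specific discharge q = 21.49 × 0.0012 = 0.02579 m/d
Average linear velocity = 0.02579 / 0.31 = 0.08318 m/d
Retardation R = 1 + ρ_b·K_d/n = 1 + 1.66×3.0/0.31 = 17.06
Contaminant velocity v_c = v/R = 0.08318/17.06 = 0.004874 m/d
t = L/v_c = 2390/0.004874 = 490300 d
   = 490300/365 = 1340 yr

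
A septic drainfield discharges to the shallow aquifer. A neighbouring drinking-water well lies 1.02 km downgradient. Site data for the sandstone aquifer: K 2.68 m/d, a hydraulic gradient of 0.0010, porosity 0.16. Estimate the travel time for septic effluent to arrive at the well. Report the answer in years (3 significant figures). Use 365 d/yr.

q = Ki = 2.68 × 0.0010 = 0.002680 m/d
Seepage velocity v = q / n = 0.002680 / 0.16 = 0.01675 m/d
L = 1.02 km = 1020 m
t = L / v = 1020 / 0.01675 = 60900 d
   = 60900 / 365 = 167 yr

167 years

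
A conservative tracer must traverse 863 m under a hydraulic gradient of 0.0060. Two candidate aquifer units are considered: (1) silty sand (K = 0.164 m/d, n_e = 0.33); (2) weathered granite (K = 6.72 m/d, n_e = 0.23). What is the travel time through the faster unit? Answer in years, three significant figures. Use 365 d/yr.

Unit 1 (silty sand): v = 0.164×0.0060/0.33 = 0.002982 m/d, t = 863/0.002982 = 289400 d
Unit 2 (weathered granite): v = 6.72×0.0060/0.23 = 0.1753 m/d, t = 863/0.1753 = 4923 d
Faster: 4923 d / 365 = 13.5 yr

13.5 years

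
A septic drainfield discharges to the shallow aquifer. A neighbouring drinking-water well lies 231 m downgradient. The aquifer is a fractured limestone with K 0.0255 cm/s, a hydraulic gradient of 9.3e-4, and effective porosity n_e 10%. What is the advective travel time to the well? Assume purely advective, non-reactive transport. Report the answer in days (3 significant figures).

K = 0.0255 cm/s × 864 = 22.03 m/d
Darcy flux q = K·i = 22.03 × 9.3e-4 = 0.02049 m/d
v = Ki/n = 22.03·9.3e-4/0.10 = 0.2049 m/d
t = L / v = 231 / 0.2049 = 1127 d

1130 days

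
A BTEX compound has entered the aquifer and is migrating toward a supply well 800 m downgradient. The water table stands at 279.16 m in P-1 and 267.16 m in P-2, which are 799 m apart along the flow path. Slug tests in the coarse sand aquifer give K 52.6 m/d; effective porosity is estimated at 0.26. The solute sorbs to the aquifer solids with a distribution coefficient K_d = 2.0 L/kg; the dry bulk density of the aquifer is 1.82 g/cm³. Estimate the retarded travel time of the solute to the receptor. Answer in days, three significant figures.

3950 days

Hydraulic gradient i = (279.16 − 267.16) / 799 = 12.00 / 799 = 0.01502
Darcy flux q = K·i = 52.6 × 0.01502 = 0.7900 m/d
v = Ki/n = 52.6·0.01502/0.26 = 3.038 m/d
Retardation R = 1 + ρ_b·K_d/n = 1 + 1.82×2.0/0.26 = 15.00
Contaminant velocity v_c = v/R = 3.038/15.00 = 0.2026 m/d
t = L/v_c = 800/0.2026 = 3949 d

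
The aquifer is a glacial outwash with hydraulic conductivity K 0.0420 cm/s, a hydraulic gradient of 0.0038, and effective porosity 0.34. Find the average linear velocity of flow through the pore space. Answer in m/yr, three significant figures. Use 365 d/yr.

K = 0.0420 cm/s × 864 = 36.29 m/d
Darcy flux q = K·i = 36.29 × 0.0038 = 0.1379 m/d
Average linear velocity = 0.1379 / 0.34 = 0.4056 m/d
   = 0.4056 × 365 = 148 m/yr

148 m/yr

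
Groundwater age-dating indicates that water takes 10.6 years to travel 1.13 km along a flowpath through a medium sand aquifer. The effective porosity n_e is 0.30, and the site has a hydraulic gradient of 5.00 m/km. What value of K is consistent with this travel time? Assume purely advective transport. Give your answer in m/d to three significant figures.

t = 10.6 years = 3869 d
L = 1.13 km = 1130 m
v = L / t = 1130 / 3869 = 0.2921 m/d
K = v · n / i = 0.2921 × 0.30 / 0.0050 = 17.5 m/d

17.5 m/d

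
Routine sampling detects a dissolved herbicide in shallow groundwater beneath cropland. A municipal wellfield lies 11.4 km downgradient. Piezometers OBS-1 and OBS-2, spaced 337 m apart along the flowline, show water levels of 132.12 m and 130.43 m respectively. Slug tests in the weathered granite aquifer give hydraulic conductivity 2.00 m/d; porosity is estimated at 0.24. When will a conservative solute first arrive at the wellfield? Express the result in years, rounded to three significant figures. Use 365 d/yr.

Hydraulic gradient i = (132.12 − 130.43) / 337 = 1.69 / 337 = 0.005015
q = Ki = 2.00 × 0.005015 = 0.01003 m/d
Seepage velocity v = q / n = 0.01003 / 0.24 = 0.04179 m/d
L = 11.4 km = 11400 m
t = L / v = 11400 / 0.04179 = 272800 d
   = 272800 / 365 = 747 yr

747 years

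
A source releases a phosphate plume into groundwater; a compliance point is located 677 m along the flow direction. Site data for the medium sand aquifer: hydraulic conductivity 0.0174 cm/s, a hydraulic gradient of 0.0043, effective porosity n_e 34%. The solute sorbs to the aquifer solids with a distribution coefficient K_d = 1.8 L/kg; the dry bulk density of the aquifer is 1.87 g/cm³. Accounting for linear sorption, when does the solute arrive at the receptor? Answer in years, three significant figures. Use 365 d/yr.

K = 0.0174 cm/s × 864 = 15.03 m/d
q = Ki = 15.03 × 0.0043 = 0.06464 m/d
Average linear velocity = 0.06464 / 0.34 = 0.1901 m/d
Retardation R = 1 + ρ_b·K_d/n = 1 + 1.87×1.8/0.34 = 10.90
Contaminant velocity v_c = v/R = 0.1901/10.90 = 0.01744 m/d
t = L/v_c = 677/0.01744 = 38810 d
   = 38810/365 = 106 yr

106 years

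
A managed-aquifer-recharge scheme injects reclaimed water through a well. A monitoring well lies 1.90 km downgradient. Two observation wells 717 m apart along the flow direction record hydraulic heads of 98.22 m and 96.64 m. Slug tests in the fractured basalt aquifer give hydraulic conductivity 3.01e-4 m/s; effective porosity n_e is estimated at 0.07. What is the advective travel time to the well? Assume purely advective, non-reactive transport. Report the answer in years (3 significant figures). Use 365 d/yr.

6.36 years

Hydraulic gradient i = (98.22 − 96.64) / 717 = 1.58 / 717 = 0.002204
K = 3.01e-4 m/s × 86400 s/d = 26.01 m/d
q = Ki = 26.01 × 0.002204 = 0.05731 m/d
v = Ki/n = 26.01·0.002204/0.07 = 0.8187 m/d
L = 1.90 km = 1900 m
t = L / v = 1900 / 0.8187 = 2321 d
   = 2321 / 365 = 6.36 yr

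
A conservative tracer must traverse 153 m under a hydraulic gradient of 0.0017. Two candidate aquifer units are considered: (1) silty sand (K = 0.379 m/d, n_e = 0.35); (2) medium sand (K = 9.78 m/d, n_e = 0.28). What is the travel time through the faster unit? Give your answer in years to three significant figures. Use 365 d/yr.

Unit 1 (silty sand): v = 0.379×0.0017/0.35 = 0.001841 m/d, t = 153/0.001841 = 83110 d
Unit 2 (medium sand): v = 9.78×0.0017/0.28 = 0.05938 m/d, t = 153/0.05938 = 2577 d
Faster: 2577 d / 365 = 7.06 yr

7.06 years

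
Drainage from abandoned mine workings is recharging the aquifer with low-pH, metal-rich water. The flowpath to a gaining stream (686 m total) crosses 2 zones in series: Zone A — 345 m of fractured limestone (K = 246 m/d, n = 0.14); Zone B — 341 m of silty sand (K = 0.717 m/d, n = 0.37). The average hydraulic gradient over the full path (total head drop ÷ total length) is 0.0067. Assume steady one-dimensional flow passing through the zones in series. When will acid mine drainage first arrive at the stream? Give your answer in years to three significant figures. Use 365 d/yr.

Steady 1-D flow in series ⇒ the Darcy flux q is identical in every zone and the zone head losses add (resistances L/K in series).
Σ(L/K) = 345/246 + 341/0.717 = 1.402 + 475.6 = 477.0 d
K_eq = L_total / Σ(L/K) = 686 / 477.0 = 1.438 m/d
q = K_eq · i = 1.438 × 0.0067 = 0.009636 m/d (same in every zone)
Zone A: v = q/n = 0.009636/0.14 = 0.06883 m/d → t_A = 345/0.06883 = 5013 d
Zone B: v = q/n = 0.009636/0.37 = 0.02604 m/d → t_B = 341/0.02604 = 13090 d
Total t = 5013 + 13090 = 18110 d
   = 18110 / 365 = 49.6 yr

49.6 years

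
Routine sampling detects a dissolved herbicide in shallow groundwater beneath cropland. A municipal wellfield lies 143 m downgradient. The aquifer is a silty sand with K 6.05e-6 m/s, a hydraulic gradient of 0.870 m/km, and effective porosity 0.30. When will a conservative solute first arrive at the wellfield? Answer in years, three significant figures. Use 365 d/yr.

K = 6.05e-6 m/s × 86400 s/d = 0.5227 m/d
Specific discharge q = 0.5227 × 8.7e-4 = 4.548e-4 m/d
Average linear velocity = 4.548e-4 / 0.30 = 0.001516 m/d
t = L / v = 143 / 0.001516 = 94330 d
   = 94330 / 365 = 258 yr

258 years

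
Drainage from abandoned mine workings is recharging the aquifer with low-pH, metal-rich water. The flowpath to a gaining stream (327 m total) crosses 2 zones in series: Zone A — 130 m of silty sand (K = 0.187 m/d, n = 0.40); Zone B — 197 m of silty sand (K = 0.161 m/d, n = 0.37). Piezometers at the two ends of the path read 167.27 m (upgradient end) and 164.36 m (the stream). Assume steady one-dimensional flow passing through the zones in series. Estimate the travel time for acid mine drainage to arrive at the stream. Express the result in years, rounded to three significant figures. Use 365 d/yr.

226 years

Total head drop ΔH = 167.27 − 164.36 = 2.91 m
Continuity: the same q passes through each zone, so ΔH = q·Σ(L_j/K_j) — the zones act as resistances in series.
Σ(L/K) = 130/0.187 + 197/0.161 = 695.2 + 1224 = 1919 d
q = ΔH / Σ(L/K) = 2.91 / 1919 = 0.001517 m/d (same in every zone)
Zone A: v = q/n = 0.001517/0.40 = 0.003791 m/d → t_A = 130/0.003791 = 34290 d
Zone B: v = q/n = 0.001517/0.37 = 0.004099 m/d → t_B = 197/0.004099 = 48060 d
Total t = 34290 + 48060 = 82350 d
   = 82350 / 365 = 226 yr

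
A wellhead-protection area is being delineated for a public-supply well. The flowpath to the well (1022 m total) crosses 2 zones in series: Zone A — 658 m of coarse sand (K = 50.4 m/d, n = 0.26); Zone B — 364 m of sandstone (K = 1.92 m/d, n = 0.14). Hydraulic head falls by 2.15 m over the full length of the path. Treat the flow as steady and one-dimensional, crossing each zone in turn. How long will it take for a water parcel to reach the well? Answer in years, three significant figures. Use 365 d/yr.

57.3 years

Steady 1-D flow in series ⇒ the Darcy flux q is identical in every zone and the zone head losses add (resistances L/K in series).
Σ(L/K) = 658/50.4 + 364/1.92 = 13.06 + 189.6 = 202.6 d
q = ΔH / Σ(L/K) = 2.15 / 202.6 = 0.01061 m/d (same in every zone)
Zone A: v = q/n = 0.01061/0.26 = 0.04081 m/d → t_A = 658/0.04081 = 16120 d
Zone B: v = q/n = 0.01061/0.14 = 0.07579 m/d → t_B = 364/0.07579 = 4803 d
Total t = 16120 + 4803 = 20930 d
   = 20930 / 365 = 57.3 yr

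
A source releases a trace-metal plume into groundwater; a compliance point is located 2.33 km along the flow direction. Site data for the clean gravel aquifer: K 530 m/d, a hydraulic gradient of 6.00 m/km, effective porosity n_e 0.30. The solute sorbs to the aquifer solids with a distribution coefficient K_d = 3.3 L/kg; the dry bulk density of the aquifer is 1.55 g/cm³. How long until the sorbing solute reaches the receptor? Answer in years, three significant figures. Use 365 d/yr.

10.9 years

Darcy flux q = K·i = 530 × 0.0060 = 3.180 m/d
v = Ki/n = 530·0.0060/0.30 = 10.60 m/d
Retardation R = 1 + ρ_b·K_d/n = 1 + 1.55×3.3/0.30 = 18.05
Contaminant velocity v_c = v/R = 10.60/18.05 = 0.5873 m/d
L = 2.33 km = 2330 m
t = L/v_c = 2330/0.5873 = 3968 d
   = 3968/365 = 10.9 yr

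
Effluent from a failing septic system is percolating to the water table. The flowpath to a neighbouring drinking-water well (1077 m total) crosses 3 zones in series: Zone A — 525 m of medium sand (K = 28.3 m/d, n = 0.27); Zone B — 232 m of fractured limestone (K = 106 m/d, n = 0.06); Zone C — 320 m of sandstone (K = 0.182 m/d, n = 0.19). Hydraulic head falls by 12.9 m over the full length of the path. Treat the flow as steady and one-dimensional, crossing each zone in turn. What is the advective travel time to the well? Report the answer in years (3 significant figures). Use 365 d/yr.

Steady 1-D flow in series ⇒ the Darcy flux q is identical in every zone and the zone head losses add (resistances L/K in series).
Σ(L/K) = 525/28.3 + 232/106 + 320/0.182 = 18.55 + 2.189 + 1758 = 1779 d
q = ΔH / Σ(L/K) = 12.9 / 1779 = 0.007251 m/d (same in every zone)
Zone A: v = q/n = 0.007251/0.27 = 0.02686 m/d → t_A = 525/0.02686 = 19550 d
Zone B: v = q/n = 0.007251/0.06 = 0.1209 m/d → t_B = 232/0.1209 = 1920 d
Zone C: v = q/n = 0.007251/0.19 = 0.03816 m/d → t_C = 320/0.03816 = 8385 d
Total t = 19550 + 1920 + 8385 = 29850 d
   = 29850 / 365 = 81.8 yr

81.8 years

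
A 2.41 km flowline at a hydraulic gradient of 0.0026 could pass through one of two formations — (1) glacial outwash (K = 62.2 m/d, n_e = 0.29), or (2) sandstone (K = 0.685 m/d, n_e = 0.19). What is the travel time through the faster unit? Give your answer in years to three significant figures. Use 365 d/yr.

11.8 years

Unit 1 (glacial outwash): v = 62.2×0.0026/0.29 = 0.5577 m/d, t = 2410/0.5577 = 4322 d
Unit 2 (sandstone): v = 0.685×0.0026/0.19 = 0.009374 m/d, t = 2410/0.009374 = 257100 d
Faster: 4322 d / 365 = 11.8 yr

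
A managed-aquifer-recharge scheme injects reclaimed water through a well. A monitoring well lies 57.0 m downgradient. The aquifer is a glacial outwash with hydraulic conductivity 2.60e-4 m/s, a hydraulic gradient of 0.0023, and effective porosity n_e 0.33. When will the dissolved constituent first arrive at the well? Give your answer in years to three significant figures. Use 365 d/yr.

0.997 years

K = 2.60e-4 m/s × 86400 s/d = 22.46 m/d
q = Ki = 22.46 × 0.0023 = 0.05167 m/d
Average linear velocity = 0.05167 / 0.33 = 0.1566 m/d
t = L / v = 57.0 / 0.1566 = 364.1 d
   = 364.1 / 365 = 0.997 yr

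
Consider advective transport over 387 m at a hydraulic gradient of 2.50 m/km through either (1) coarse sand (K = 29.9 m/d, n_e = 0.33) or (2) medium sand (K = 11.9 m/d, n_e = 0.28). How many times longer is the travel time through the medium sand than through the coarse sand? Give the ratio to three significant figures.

2.13

Unit 1 (coarse sand): v = 29.9×0.0025/0.33 = 0.2265 m/d, t = 387/0.2265 = 1708 d
Unit 2 (medium sand): v = 11.9×0.0025/0.28 = 0.1063 m/d, t = 387/0.1063 = 3642 d
t(medium sand) / t(coarse sand) = 3642/1708 = 2.13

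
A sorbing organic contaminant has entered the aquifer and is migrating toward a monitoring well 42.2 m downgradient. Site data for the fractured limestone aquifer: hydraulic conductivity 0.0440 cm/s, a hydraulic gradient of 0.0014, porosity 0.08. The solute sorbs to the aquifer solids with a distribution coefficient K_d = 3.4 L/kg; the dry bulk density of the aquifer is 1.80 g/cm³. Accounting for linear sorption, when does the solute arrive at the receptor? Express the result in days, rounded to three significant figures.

4920 days

K = 0.0440 cm/s × 864 = 38.02 m/d
Darcy flux q = K·i = 38.02 × 0.0014 = 0.05322 m/d
v_s = q/n_e = 0.05322/0.08 = 0.6653 m/d
Retardation R = 1 + ρ_b·K_d/n = 1 + 1.80×3.4/0.08 = 77.50
Contaminant velocity v_c = v/R = 0.6653/77.50 = 0.008584 m/d
t = L/v_c = 42.2/0.008584 = 4916 d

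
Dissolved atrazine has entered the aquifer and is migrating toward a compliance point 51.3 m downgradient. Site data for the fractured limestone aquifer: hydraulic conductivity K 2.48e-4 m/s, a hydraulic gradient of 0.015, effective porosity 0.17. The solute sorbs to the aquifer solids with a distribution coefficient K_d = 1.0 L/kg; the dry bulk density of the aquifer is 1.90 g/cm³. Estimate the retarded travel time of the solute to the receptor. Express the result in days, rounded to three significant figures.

K = 2.48e-4 m/s × 86400 s/d = 21.43 m/d
Darcy flux q = K·i = 21.43 × 0.015 = 0.3214 m/d
Seepage velocity v = q / n = 0.3214 / 0.17 = 1.891 m/d
Retardation R = 1 + ρ_b·K_d/n = 1 + 1.90×1.0/0.17 = 12.18
Contaminant velocity v_c = v/R = 1.891/12.18 = 0.1553 m/d
t = L/v_c = 51.3/0.1553 = 330.4 d

330 days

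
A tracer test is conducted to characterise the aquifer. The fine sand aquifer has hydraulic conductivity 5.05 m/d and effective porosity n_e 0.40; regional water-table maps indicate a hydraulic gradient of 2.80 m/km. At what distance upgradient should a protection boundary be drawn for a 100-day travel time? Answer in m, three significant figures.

q = Ki = 5.05 × 0.0028 = 0.01414 m/d
v = Ki/n = 5.05·0.0028/0.40 = 0.03535 m/d
L = v × T = 0.03535 × 100 = 3.535 m

3.54 m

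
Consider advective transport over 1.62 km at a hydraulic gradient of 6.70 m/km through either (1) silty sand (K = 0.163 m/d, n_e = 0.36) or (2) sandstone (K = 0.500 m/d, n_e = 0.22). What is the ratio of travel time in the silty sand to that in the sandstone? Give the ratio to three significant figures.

Unit 1 (silty sand): v = 0.163×0.0067/0.36 = 0.003034 m/d, t = 1620/0.003034 = 534000 d
Unit 2 (sandstone): v = 0.500×0.0067/0.22 = 0.01523 m/d, t = 1620/0.01523 = 106400 d
t(silty sand) / t(sandstone) = 534000/106400 = 5.02

5.02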